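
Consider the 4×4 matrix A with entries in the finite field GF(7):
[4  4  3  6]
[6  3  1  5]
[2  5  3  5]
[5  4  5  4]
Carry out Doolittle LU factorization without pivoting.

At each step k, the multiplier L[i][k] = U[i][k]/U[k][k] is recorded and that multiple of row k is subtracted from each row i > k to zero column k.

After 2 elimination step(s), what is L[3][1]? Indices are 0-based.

[col 0] pivot 4
  R1 -= 5*R0 → (0, 4, 0, 3)  (L[1][0] := 5)
  R2 -= 4*R0 → (0, 3, 5, 2)  (L[2][0] := 4)
  R3 -= 3*R0 → (0, 6, 3, 0)  (L[3][0] := 3)
[col 1] pivot 4
  R2 -= 6*R1 → (0, 0, 5, 5)  (L[2][1] := 6)
  R3 -= 5*R1 → (0, 0, 3, 6)  (L[3][1] := 5)

L[3][1] = 5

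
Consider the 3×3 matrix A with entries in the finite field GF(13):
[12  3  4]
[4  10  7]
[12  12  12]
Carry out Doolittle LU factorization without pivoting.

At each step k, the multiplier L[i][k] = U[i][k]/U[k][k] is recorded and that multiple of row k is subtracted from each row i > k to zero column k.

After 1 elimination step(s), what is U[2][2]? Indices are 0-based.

[col 0] pivot 12
  R1 -= 9*R0 → (0, 9, 10)  (L[1][0] := 9)
  R2 -= 1*R0 → (0, 9, 8)  (L[2][0] := 1)

U[2][2] = 8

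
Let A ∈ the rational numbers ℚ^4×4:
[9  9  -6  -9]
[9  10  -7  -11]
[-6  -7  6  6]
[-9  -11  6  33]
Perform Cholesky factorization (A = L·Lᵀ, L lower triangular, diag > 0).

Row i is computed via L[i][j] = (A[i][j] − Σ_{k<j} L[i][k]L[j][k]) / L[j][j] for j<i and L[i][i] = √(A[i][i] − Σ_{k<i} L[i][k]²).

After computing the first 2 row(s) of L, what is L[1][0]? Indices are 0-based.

Step 1: L[0][0] = √(9) = 3.
  L[1][0] = (9) / L[0][0] = 3.
Step 2: L[1][1] = √(1) = 1.

L[1][0] = 3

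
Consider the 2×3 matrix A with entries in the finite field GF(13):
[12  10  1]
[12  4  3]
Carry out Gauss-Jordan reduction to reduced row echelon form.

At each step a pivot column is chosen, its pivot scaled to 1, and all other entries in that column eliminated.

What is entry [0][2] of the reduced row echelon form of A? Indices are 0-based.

M[0][2] = 0

pivot(0,0)=12: scale R0 → (1, 3, 12)
  clear (1,0): R1 −= (12)R0 → (0, 7, 2)
pivot(1,1)=7: scale R1 → (0, 1, 4)
  clear (0,1): R0 −= (3)R1 → (1, 0, 0)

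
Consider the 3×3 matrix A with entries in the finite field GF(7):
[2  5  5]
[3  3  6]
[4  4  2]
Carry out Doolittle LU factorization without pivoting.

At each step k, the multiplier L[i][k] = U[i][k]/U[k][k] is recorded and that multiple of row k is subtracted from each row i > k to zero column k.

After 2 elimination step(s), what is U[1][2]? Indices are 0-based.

U[1][2] = 2

Step 1: pivot at (0,0) is 2.
  row1 ← row1 − (5)·row0  ⇒  L[1][0]=5, U row1=(0, 6, 2)
  row2 ← row2 − (2)·row0  ⇒  L[2][0]=2, U row2=(0, 1, 6)
Step 2: pivot at (1,1) is 6.
  row2 ← row2 − (6)·row1  ⇒  L[2][1]=6, U row2=(0, 0, 1)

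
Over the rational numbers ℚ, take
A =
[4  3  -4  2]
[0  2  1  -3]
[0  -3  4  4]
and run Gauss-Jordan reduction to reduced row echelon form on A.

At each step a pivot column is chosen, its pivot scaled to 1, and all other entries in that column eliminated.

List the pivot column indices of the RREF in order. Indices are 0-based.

pivot columns: 0, 1, 2

step 1: normalize row 0 (÷4) = (1, 3/4, -1, 1/2)
step 2: normalize row 1 (÷2) = (0, 1, 1/2, -3/2)
  row 0: subtract 3/4×row1 = (1, 0, -11/8, 13/8)
  row 2: subtract -3×row1 = (0, 0, 11/2, -1/2)
step 3: normalize row 2 (÷11/2) = (0, 0, 1, -1/11)
  row 0: subtract -11/8×row2 = (1, 0, 0, 3/2)
  row 1: subtract 1/2×row2 = (0, 1, 0, -16/11)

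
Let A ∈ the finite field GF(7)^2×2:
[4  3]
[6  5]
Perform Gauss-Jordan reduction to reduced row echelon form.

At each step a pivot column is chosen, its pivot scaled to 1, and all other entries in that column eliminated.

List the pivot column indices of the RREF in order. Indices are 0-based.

pivot columns: 0, 1

[1] R0 /= 4  ⇒  (1, 6)
     R1 -= 6·R0  ⇒  (0, 4)
[2] R1 /= 4  ⇒  (0, 1)
     R0 -= 6·R1  ⇒  (1, 0)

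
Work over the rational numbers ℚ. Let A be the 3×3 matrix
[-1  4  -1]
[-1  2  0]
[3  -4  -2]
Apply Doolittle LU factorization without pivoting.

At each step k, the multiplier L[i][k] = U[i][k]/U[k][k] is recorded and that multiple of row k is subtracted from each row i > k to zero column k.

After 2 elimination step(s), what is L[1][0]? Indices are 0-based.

k=0: U[0][0]=-1
  eliminate (1,0): mult=1, new row 1: (0, -2, 1); set L[1][0]=1
  eliminate (2,0): mult=-3, new row 2: (0, 8, -5); set L[2][0]=-3
k=1: U[1][1]=-2
  eliminate (2,1): mult=-4, new row 2: (0, 0, -1); set L[2][1]=-4

L[1][0] = 1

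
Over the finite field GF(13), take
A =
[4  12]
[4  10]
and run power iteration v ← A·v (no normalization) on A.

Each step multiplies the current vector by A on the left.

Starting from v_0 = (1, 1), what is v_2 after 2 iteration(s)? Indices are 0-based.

v_2 = (11, 9)

v_0 = (1, 1).
v_1 = A·v_0 = (3, 1).
v_2 = A·v_1 = (11, 9).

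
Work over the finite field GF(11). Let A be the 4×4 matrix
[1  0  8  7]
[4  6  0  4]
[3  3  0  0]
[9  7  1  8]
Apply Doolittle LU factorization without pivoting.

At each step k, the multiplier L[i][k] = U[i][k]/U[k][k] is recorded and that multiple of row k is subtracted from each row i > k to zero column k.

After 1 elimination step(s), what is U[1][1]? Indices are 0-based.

U[1][1] = 6

[col 0] pivot 1
  R1 -= 4*R0 → (0, 6, 1, 9)  (L[1][0] := 4)
  R2 -= 3*R0 → (0, 3, 9, 1)  (L[2][0] := 3)
  R3 -= 9*R0 → (0, 7, 6, 0)  (L[3][0] := 9)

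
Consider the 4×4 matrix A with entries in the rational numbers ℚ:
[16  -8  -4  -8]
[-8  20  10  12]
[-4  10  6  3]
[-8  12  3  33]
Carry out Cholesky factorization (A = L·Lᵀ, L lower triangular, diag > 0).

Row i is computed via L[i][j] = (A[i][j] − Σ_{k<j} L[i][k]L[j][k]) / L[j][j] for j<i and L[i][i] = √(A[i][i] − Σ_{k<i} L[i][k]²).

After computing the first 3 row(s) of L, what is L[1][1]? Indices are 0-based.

L[1][1] = 4

Step 1: L[0][0] = √(16) = 4.
  L[1][0] = (-8) / L[0][0] = -2.
Step 2: L[1][1] = √(16) = 4.
  L[2][0] = (-4) / L[0][0] = -1.
  L[2][1] = (8) / L[1][1] = 2.
Step 3: L[2][2] = √(1) = 1.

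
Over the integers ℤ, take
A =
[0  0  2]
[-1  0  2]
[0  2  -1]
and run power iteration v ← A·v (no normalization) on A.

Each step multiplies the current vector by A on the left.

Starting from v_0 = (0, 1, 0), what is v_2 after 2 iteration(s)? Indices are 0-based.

v_0 = (0, 1, 0).
v_1 = A·v_0 = (0, 0, 2).
v_2 = A·v_1 = (4, 4, -2).

v_2 = (4, 4, -2)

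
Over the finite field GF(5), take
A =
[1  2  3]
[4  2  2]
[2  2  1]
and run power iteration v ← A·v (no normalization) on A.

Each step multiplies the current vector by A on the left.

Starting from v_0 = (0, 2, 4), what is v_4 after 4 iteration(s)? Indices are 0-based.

v_0 = (0, 2, 4).
v_1 = A·v_0 = (1, 2, 3).
v_2 = A·v_1 = (4, 4, 4).
v_3 = A·v_2 = (4, 2, 0).
v_4 = A·v_3 = (3, 0, 2).

v_4 = (3, 0, 2)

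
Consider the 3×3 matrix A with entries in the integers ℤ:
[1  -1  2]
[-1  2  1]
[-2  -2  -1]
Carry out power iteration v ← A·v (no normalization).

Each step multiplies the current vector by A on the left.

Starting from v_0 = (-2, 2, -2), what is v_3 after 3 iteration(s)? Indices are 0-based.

v_0 = (-2, 2, -2).
v_1 = A·v_0 = (-8, 4, 2).
v_2 = A·v_1 = (-8, 18, 6).
v_3 = A·v_2 = (-14, 50, -26).

v_3 = (-14, 50, -26)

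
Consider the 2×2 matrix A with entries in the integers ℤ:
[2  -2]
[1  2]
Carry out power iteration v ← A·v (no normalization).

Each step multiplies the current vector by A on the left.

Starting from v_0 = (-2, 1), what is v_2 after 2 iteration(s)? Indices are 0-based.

v_2 = (-12, -6)

v_0 = (-2, 1).
v_1 = A·v_0 = (-6, 0).
v_2 = A·v_1 = (-12, -6).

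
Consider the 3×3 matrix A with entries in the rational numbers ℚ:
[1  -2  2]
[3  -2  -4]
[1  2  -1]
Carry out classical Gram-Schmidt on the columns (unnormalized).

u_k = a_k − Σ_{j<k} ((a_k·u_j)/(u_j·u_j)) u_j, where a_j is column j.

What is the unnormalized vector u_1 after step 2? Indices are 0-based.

Step 1: u_0 = a_0 = (1, 3, 1).
Step 2: u_1 = a_1 − (-6/11)·u_0 = (-16/11, -4/11, 28/11).

u_1 = (-16/11, -4/11, 28/11)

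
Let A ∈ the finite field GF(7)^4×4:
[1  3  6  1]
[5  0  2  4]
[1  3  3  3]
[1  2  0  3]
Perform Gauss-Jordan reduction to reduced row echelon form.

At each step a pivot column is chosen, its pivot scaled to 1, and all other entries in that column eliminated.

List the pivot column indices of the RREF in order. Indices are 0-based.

step 1: normalize row 0 (÷1) = (1, 3, 6, 1)
  row 1: subtract 5×row0 = (0, 6, 0, 6)
  row 2: subtract 1×row0 = (0, 0, 4, 2)
  row 3: subtract 1×row0 = (0, 6, 1, 2)
step 2: normalize row 1 (÷6) = (0, 1, 0, 1)
  row 0: subtract 3×row1 = (1, 0, 6, 5)
  row 3: subtract 6×row1 = (0, 0, 1, 3)
step 3: normalize row 2 (÷4) = (0, 0, 1, 4)
  row 0: subtract 6×row2 = (1, 0, 0, 2)
  row 3: subtract 1×row2 = (0, 0, 0, 6)
step 4: normalize row 3 (÷6) = (0, 0, 0, 1)
  row 0: subtract 2×row3 = (1, 0, 0, 0)
  row 1: subtract 1×row3 = (0, 1, 0, 0)
  row 2: subtract 4×row3 = (0, 0, 1, 0)

pivot columns: 0, 1, 2, 3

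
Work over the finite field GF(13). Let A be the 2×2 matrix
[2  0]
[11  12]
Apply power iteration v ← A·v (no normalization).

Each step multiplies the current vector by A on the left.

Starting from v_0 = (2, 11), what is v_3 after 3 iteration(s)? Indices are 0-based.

v_0 = (2, 11).
v_1 = A·v_0 = (4, 11).
v_2 = A·v_1 = (8, 7).
v_3 = A·v_2 = (3, 3).

v_3 = (3, 3)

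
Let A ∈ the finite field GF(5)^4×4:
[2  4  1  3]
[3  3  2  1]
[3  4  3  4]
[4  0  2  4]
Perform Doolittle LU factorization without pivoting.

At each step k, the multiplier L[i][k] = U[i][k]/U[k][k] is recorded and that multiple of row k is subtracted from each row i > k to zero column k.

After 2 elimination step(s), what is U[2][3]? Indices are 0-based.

U[2][3] = 1

Step 1: pivot at (0,0) is 2.
  row1 ← row1 − (4)·row0  ⇒  L[1][0]=4, U row1=(0, 2, 3, 4)
  row2 ← row2 − (4)·row0  ⇒  L[2][0]=4, U row2=(0, 3, 4, 2)
  row3 ← row3 − (2)·row0  ⇒  L[3][0]=2, U row3=(0, 2, 0, 3)
Step 2: pivot at (1,1) is 2.
  row2 ← row2 − (4)·row1  ⇒  L[2][1]=4, U row2=(0, 0, 2, 1)
  row3 ← row3 − (1)·row1  ⇒  L[3][1]=1, U row3=(0, 0, 2, 4)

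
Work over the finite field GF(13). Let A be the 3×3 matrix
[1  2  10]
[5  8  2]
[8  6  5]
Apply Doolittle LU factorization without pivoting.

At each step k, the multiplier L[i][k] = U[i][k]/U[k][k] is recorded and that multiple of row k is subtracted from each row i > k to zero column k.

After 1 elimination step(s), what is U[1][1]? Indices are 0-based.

U[1][1] = 11

[col 0] pivot 1
  R1 -= 5*R0 → (0, 11, 4)  (L[1][0] := 5)
  R2 -= 8*R0 → (0, 3, 3)  (L[2][0] := 8)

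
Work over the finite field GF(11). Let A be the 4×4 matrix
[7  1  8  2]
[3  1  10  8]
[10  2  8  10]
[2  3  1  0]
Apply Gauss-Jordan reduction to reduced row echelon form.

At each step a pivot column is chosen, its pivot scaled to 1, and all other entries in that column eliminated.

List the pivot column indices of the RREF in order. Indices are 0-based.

pivot columns: 0, 1, 2, 3

pivot(0,0)=7: scale R0 → (1, 8, 9, 5)
  clear (1,0): R1 −= (3)R0 → (0, 10, 5, 4)
  clear (2,0): R2 −= (10)R0 → (0, 10, 6, 4)
  clear (3,0): R3 −= (2)R0 → (0, 9, 5, 1)
pivot(1,1)=10: scale R1 → (0, 1, 6, 7)
  clear (0,1): R0 −= (8)R1 → (1, 0, 5, 4)
  clear (2,1): R2 −= (10)R1 → (0, 0, 1, 0)
  clear (3,1): R3 −= (9)R1 → (0, 0, 6, 4)
pivot(2,2)=1: scale R2 → (0, 0, 1, 0)
  clear (0,2): R0 −= (5)R2 → (1, 0, 0, 4)
  clear (1,2): R1 −= (6)R2 → (0, 1, 0, 7)
  clear (3,2): R3 −= (6)R2 → (0, 0, 0, 4)
pivot(3,3)=4: scale R3 → (0, 0, 0, 1)
  clear (0,3): R0 −= (4)R3 → (1, 0, 0, 0)
  clear (1,3): R1 −= (7)R3 → (0, 1, 0, 0)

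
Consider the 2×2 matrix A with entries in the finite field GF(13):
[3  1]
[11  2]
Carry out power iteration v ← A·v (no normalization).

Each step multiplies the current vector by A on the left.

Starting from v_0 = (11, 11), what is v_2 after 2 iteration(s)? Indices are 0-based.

v_2 = (2, 3)

v_0 = (11, 11).
v_1 = A·v_0 = (5, 0).
v_2 = A·v_1 = (2, 3).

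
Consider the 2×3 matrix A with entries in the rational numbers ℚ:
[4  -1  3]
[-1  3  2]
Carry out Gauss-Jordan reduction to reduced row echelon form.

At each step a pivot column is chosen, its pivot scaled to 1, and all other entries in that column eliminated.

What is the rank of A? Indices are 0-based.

step 1: normalize row 0 (÷4) = (1, -1/4, 3/4)
  row 1: subtract -1×row0 = (0, 11/4, 11/4)
step 2: normalize row 1 (÷11/4) = (0, 1, 1)
  row 0: subtract -1/4×row1 = (1, 0, 1)

rank = 2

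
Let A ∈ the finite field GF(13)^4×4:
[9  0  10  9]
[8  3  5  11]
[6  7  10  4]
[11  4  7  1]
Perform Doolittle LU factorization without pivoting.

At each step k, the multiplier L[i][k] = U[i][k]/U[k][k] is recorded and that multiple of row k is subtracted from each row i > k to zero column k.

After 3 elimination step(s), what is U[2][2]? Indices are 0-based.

[col 0] pivot 9
  R1 -= 11*R0 → (0, 3, 12, 3)  (L[1][0] := 11)
  R2 -= 5*R0 → (0, 7, 12, 11)  (L[2][0] := 5)
  R3 -= 7*R0 → (0, 4, 2, 3)  (L[3][0] := 7)
[col 1] pivot 3
  R2 -= 11*R1 → (0, 0, 10, 4)  (L[2][1] := 11)
  R3 -= 10*R1 → (0, 0, 12, 12)  (L[3][1] := 10)
[col 2] pivot 10
  R3 -= 9*R2 → (0, 0, 0, 2)  (L[3][2] := 9)

U[2][2] = 10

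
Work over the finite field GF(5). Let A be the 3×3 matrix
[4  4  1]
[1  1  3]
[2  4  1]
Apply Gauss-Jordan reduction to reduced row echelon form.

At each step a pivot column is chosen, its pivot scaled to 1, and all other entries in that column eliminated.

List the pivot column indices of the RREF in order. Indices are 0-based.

[1] R0 /= 4  ⇒  (1, 1, 4)
     R1 -= 1·R0  ⇒  (0, 0, 4)
     R2 -= 2·R0  ⇒  (0, 2, 3)
[2] R1 <-> R2
[2] R1 /= 2  ⇒  (0, 1, 4)
     R0 -= 1·R1  ⇒  (1, 0, 0)
[3] R2 /= 4  ⇒  (0, 0, 1)
     R1 -= 4·R2  ⇒  (0, 1, 0)

pivot columns: 0, 1, 2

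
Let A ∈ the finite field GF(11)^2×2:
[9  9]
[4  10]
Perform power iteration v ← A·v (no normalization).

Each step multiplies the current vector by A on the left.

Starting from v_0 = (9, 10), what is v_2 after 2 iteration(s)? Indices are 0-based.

v_0 = (9, 10).
v_1 = A·v_0 = (6, 4).
v_2 = A·v_1 = (2, 9).

v_2 = (2, 9)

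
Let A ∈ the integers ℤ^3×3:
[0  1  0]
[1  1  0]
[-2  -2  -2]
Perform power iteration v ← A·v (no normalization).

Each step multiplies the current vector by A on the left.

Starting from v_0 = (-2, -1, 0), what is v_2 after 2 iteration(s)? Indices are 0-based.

v_2 = (-3, -4, -4)

v_0 = (-2, -1, 0).
v_1 = A·v_0 = (-1, -3, 6).
v_2 = A·v_1 = (-3, -4, -4).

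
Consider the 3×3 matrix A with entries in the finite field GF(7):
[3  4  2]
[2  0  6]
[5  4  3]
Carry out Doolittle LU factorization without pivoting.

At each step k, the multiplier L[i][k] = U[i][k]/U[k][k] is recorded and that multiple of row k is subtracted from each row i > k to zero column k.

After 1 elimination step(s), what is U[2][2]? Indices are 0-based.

U[2][2] = 2

[col 0] pivot 3
  R1 -= 3*R0 → (0, 2, 0)  (L[1][0] := 3)
  R2 -= 4*R0 → (0, 2, 2)  (L[2][0] := 4)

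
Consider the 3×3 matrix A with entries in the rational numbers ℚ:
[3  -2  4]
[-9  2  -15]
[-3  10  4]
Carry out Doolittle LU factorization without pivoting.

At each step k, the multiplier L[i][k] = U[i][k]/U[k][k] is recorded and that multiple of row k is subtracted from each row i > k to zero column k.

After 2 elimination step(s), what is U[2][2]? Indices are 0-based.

k=0: U[0][0]=3
  eliminate (1,0): mult=-3, new row 1: (0, -4, -3); set L[1][0]=-3
  eliminate (2,0): mult=-1, new row 2: (0, 8, 8); set L[2][0]=-1
k=1: U[1][1]=-4
  eliminate (2,1): mult=-2, new row 2: (0, 0, 2); set L[2][1]=-2

U[2][2] = 2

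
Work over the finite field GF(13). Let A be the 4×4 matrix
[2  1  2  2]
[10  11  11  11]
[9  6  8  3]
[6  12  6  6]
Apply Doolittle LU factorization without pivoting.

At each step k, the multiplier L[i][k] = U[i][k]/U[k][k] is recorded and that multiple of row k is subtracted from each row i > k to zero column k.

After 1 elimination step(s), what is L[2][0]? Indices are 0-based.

L[2][0] = 11

Step 1: pivot at (0,0) is 2.
  row1 ← row1 − (5)·row0  ⇒  L[1][0]=5, U row1=(0, 6, 1, 1)
  row2 ← row2 − (11)·row0  ⇒  L[2][0]=11, U row2=(0, 8, 12, 7)
  row3 ← row3 − (3)·row0  ⇒  L[3][0]=3, U row3=(0, 9, 0, 0)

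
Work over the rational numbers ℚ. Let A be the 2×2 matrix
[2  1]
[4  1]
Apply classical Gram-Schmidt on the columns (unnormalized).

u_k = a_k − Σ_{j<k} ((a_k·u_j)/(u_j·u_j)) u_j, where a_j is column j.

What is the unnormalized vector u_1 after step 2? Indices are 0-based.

u_1 = (2/5, -1/5)

Step 1: u_0 = a_0 = (2, 4).
Step 2: u_1 = a_1 − (3/10)·u_0 = (2/5, -1/5).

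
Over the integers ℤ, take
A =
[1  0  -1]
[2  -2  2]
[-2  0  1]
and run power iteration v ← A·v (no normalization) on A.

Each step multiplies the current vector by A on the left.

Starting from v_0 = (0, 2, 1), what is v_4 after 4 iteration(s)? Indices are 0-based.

v_4 = (-12, 16, 17)

v_0 = (0, 2, 1).
v_1 = A·v_0 = (-1, -2, 1).
v_2 = A·v_1 = (-2, 4, 3).
v_3 = A·v_2 = (-5, -6, 7).
v_4 = A·v_3 = (-12, 16, 17).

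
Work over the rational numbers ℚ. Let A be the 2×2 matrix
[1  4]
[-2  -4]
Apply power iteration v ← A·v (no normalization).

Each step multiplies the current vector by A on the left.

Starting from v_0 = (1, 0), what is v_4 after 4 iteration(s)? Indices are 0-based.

v_0 = (1, 0).
v_1 = A·v_0 = (1, -2).
v_2 = A·v_1 = (-7, 6).
v_3 = A·v_2 = (17, -10).
v_4 = A·v_3 = (-23, 6).

v_4 = (-23, 6)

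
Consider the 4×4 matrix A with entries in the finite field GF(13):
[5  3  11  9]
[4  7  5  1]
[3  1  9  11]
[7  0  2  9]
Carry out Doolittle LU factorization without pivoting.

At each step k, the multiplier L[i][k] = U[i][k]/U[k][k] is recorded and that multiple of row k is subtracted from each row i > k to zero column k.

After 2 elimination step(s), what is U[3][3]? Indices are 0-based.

k=0: U[0][0]=5
  eliminate (1,0): mult=6, new row 1: (0, 2, 4, 12); set L[1][0]=6
  eliminate (2,0): mult=11, new row 2: (0, 7, 5, 3); set L[2][0]=11
  eliminate (3,0): mult=4, new row 3: (0, 1, 10, 12); set L[3][0]=4
k=1: U[1][1]=2
  eliminate (2,1): mult=10, new row 2: (0, 0, 4, 0); set L[2][1]=10
  eliminate (3,1): mult=7, new row 3: (0, 0, 8, 6); set L[3][1]=7

U[3][3] = 6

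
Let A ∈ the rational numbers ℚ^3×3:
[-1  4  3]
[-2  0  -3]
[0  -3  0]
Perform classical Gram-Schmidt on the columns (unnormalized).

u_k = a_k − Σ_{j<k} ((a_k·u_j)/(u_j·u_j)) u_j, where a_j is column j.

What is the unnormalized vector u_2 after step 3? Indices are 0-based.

Step 1: u_0 = a_0 = (-1, -2, 0).
Step 2: u_1 = a_1 − (-4/5)·u_0 = (16/5, -8/5, -3).
Step 3: u_2 = a_2 − (3/5)·u_0 − (72/109)·u_1 = (162/109, -81/109, 216/109).

u_2 = (162/109, -81/109, 216/109)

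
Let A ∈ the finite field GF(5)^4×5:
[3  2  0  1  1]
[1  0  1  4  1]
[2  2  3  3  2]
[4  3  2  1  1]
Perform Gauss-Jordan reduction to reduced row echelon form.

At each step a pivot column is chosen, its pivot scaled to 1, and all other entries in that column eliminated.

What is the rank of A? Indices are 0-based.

rank = 4

[1] R0 /= 3  ⇒  (1, 4, 0, 2, 2)
     R1 -= 1·R0  ⇒  (0, 1, 1, 2, 4)
     R2 -= 2·R0  ⇒  (0, 4, 3, 4, 3)
     R3 -= 4·R0  ⇒  (0, 2, 2, 3, 3)
[2] R1 /= 1  ⇒  (0, 1, 1, 2, 4)
     R0 -= 4·R1  ⇒  (1, 0, 1, 4, 1)
     R2 -= 4·R1  ⇒  (0, 0, 4, 1, 2)
     R3 -= 2·R1  ⇒  (0, 0, 0, 4, 0)
[3] R2 /= 4  ⇒  (0, 0, 1, 4, 3)
     R0 -= 1·R2  ⇒  (1, 0, 0, 0, 3)
     R1 -= 1·R2  ⇒  (0, 1, 0, 3, 1)
[4] R3 /= 4  ⇒  (0, 0, 0, 1, 0)
     R1 -= 3·R3  ⇒  (0, 1, 0, 0, 1)
     R2 -= 4·R3  ⇒  (0, 0, 1, 0, 3)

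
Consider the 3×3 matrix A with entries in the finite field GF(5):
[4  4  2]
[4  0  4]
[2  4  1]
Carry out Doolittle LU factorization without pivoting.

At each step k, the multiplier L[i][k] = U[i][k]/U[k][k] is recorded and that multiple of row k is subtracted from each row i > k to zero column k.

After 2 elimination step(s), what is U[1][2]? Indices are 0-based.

k=0: U[0][0]=4
  eliminate (1,0): mult=1, new row 1: (0, 1, 2); set L[1][0]=1
  eliminate (2,0): mult=3, new row 2: (0, 2, 0); set L[2][0]=3
k=1: U[1][1]=1
  eliminate (2,1): mult=2, new row 2: (0, 0, 1); set L[2][1]=2

U[1][2] = 2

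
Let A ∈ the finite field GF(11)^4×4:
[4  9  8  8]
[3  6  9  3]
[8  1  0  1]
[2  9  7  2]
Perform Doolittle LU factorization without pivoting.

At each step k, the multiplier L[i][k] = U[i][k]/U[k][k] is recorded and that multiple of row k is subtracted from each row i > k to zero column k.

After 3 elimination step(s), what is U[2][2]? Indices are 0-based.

U[2][2] = 4

[col 0] pivot 4
  R1 -= 9*R0 → (0, 2, 3, 8)  (L[1][0] := 9)
  R2 -= 2*R0 → (0, 5, 6, 7)  (L[2][0] := 2)
  R3 -= 6*R0 → (0, 10, 3, 9)  (L[3][0] := 6)
[col 1] pivot 2
  R2 -= 8*R1 → (0, 0, 4, 9)  (L[2][1] := 8)
  R3 -= 5*R1 → (0, 0, 10, 2)  (L[3][1] := 5)
[col 2] pivot 4
  R3 -= 8*R2 → (0, 0, 0, 7)  (L[3][2] := 8)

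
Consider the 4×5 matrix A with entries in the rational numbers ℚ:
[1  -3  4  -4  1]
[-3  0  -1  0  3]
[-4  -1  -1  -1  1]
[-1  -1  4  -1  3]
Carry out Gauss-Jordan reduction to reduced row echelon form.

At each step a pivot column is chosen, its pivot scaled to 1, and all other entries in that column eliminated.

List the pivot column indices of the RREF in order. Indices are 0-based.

pivot columns: 0, 1, 2, 3

[1] R0 /= 1  ⇒  (1, -3, 4, -4, 1)
     R1 -= -3·R0  ⇒  (0, -9, 11, -12, 6)
     R2 -= -4·R0  ⇒  (0, -13, 15, -17, 5)
     R3 -= -1·R0  ⇒  (0, -4, 8, -5, 4)
[2] R1 /= -9  ⇒  (0, 1, -11/9, 4/3, -2/3)
     R0 -= -3·R1  ⇒  (1, 0, 1/3, 0, -1)
     R2 -= -13·R1  ⇒  (0, 0, -8/9, 1/3, -11/3)
     R3 -= -4·R1  ⇒  (0, 0, 28/9, 1/3, 4/3)
[3] R2 /= -8/9  ⇒  (0, 0, 1, -3/8, 33/8)
     R0 -= 1/3·R2  ⇒  (1, 0, 0, 1/8, -19/8)
     R1 -= -11/9·R2  ⇒  (0, 1, 0, 7/8, 35/8)
     R3 -= 28/9·R2  ⇒  (0, 0, 0, 3/2, -23/2)
[4] R3 /= 3/2  ⇒  (0, 0, 0, 1, -23/3)
     R0 -= 1/8·R3  ⇒  (1, 0, 0, 0, -17/12)
     R1 -= 7/8·R3  ⇒  (0, 1, 0, 0, 133/12)
     R2 -= -3/8·R3  ⇒  (0, 0, 1, 0, 5/4)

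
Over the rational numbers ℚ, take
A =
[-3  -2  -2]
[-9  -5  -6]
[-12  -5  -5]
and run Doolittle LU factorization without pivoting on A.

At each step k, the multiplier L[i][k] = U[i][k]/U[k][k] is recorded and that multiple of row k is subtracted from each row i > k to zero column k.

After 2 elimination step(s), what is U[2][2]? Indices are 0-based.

[col 0] pivot -3
  R1 -= 3*R0 → (0, 1, 0)  (L[1][0] := 3)
  R2 -= 4*R0 → (0, 3, 3)  (L[2][0] := 4)
[col 1] pivot 1
  R2 -= 3*R1 → (0, 0, 3)  (L[2][1] := 3)

U[2][2] = 3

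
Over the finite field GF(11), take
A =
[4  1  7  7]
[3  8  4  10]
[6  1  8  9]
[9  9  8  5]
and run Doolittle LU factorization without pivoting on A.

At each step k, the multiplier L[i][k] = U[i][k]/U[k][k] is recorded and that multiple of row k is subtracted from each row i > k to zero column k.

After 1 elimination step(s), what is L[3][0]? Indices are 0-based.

L[3][0] = 5

k=0: U[0][0]=4
  eliminate (1,0): mult=9, new row 1: (0, 10, 7, 2); set L[1][0]=9
  eliminate (2,0): mult=7, new row 2: (0, 5, 3, 4); set L[2][0]=7
  eliminate (3,0): mult=5, new row 3: (0, 4, 6, 3); set L[3][0]=5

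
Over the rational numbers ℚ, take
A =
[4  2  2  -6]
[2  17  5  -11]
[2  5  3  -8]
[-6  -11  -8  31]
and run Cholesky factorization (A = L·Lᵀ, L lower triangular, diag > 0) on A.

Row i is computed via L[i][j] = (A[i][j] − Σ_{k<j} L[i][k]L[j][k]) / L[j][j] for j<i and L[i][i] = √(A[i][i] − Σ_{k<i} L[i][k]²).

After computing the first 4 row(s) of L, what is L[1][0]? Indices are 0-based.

L[1][0] = 1

Step 1: L[0][0] = √(4) = 2.
  L[1][0] = (2) / L[0][0] = 1.
Step 2: L[1][1] = √(16) = 4.
  L[2][0] = (2) / L[0][0] = 1.
  L[2][1] = (4) / L[1][1] = 1.
Step 3: L[2][2] = √(1) = 1.
  L[3][0] = (-6) / L[0][0] = -3.
  L[3][1] = (-8) / L[1][1] = -2.
  L[3][2] = (-3) / L[2][2] = -3.
Step 4: L[3][3] = √(9) = 3.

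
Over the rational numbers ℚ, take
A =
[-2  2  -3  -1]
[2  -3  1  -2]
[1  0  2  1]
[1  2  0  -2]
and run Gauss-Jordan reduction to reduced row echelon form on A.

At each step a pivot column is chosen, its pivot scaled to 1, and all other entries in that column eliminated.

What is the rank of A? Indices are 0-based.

rank = 4

step 1: normalize row 0 (÷-2) = (1, -1, 3/2, 1/2)
  row 1: subtract 2×row0 = (0, -1, -2, -3)
  row 2: subtract 1×row0 = (0, 1, 1/2, 1/2)
  row 3: subtract 1×row0 = (0, 3, -3/2, -5/2)
step 2: normalize row 1 (÷-1) = (0, 1, 2, 3)
  row 0: subtract -1×row1 = (1, 0, 7/2, 7/2)
  row 2: subtract 1×row1 = (0, 0, -3/2, -5/2)
  row 3: subtract 3×row1 = (0, 0, -15/2, -23/2)
step 3: normalize row 2 (÷-3/2) = (0, 0, 1, 5/3)
  row 0: subtract 7/2×row2 = (1, 0, 0, -7/3)
  row 1: subtract 2×row2 = (0, 1, 0, -1/3)
  row 3: subtract -15/2×row2 = (0, 0, 0, 1)
step 4: normalize row 3 (÷1) = (0, 0, 0, 1)
  row 0: subtract -7/3×row3 = (1, 0, 0, 0)
  row 1: subtract -1/3×row3 = (0, 1, 0, 0)
  row 2: subtract 5/3×row3 = (0, 0, 1, 0)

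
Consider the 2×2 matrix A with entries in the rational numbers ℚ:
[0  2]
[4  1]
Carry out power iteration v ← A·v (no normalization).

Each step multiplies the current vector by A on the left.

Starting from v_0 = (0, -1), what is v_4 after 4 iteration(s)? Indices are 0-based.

v_0 = (0, -1).
v_1 = A·v_0 = (-2, -1).
v_2 = A·v_1 = (-2, -9).
v_3 = A·v_2 = (-18, -17).
v_4 = A·v_3 = (-34, -89).

v_4 = (-34, -89)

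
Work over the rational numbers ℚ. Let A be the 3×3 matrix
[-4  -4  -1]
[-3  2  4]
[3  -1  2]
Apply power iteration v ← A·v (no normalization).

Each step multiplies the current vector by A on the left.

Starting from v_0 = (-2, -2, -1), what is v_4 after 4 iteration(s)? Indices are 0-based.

v_4 = (-2635, -1141, 1303)

v_0 = (-2, -2, -1).
v_1 = A·v_0 = (17, -2, -6).
v_2 = A·v_1 = (-54, -79, 41).
v_3 = A·v_2 = (491, 168, -1).
v_4 = A·v_3 = (-2635, -1141, 1303).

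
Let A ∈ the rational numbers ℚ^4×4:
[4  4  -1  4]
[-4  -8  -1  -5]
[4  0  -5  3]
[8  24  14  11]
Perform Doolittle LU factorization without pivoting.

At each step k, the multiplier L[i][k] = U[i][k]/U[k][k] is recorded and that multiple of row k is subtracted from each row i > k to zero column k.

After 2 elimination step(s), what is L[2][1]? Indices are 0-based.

[col 0] pivot 4
  R1 -= -1*R0 → (0, -4, -2, -1)  (L[1][0] := -1)
  R2 -= 1*R0 → (0, -4, -4, -1)  (L[2][0] := 1)
  R3 -= 2*R0 → (0, 16, 16, 3)  (L[3][0] := 2)
[col 1] pivot -4
  R2 -= 1*R1 → (0, 0, -2, 0)  (L[2][1] := 1)
  R3 -= -4*R1 → (0, 0, 8, -1)  (L[3][1] := -4)

L[2][1] = 1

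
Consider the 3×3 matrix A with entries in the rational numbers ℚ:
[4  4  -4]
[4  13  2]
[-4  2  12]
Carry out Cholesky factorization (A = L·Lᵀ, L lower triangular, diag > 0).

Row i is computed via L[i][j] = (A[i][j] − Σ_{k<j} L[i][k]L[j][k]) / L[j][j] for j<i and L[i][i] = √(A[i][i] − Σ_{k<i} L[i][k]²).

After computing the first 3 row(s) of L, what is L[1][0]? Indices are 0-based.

L[1][0] = 2

Step 1: L[0][0] = √(4) = 2.
  L[1][0] = (4) / L[0][0] = 2.
Step 2: L[1][1] = √(9) = 3.
  L[2][0] = (-4) / L[0][0] = -2.
  L[2][1] = (6) / L[1][1] = 2.
Step 3: L[2][2] = √(4) = 2.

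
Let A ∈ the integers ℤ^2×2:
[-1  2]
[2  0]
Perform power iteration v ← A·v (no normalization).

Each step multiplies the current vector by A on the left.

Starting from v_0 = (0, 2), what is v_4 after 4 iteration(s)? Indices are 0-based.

v_4 = (-36, 40)

v_0 = (0, 2).
v_1 = A·v_0 = (4, 0).
v_2 = A·v_1 = (-4, 8).
v_3 = A·v_2 = (20, -8).
v_4 = A·v_3 = (-36, 40).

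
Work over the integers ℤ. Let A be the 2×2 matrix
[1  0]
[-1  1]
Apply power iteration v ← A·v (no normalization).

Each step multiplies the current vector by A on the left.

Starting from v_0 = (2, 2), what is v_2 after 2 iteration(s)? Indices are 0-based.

v_0 = (2, 2).
v_1 = A·v_0 = (2, 0).
v_2 = A·v_1 = (2, -2).

v_2 = (2, -2)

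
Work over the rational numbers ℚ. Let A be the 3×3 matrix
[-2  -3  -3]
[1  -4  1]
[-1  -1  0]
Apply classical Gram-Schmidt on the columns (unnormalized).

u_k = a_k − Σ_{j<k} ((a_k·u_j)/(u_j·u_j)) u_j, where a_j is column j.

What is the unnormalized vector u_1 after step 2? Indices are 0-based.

u_1 = (-2, -9/2, -1/2)

Step 1: u_0 = a_0 = (-2, 1, -1).
Step 2: u_1 = a_1 − (1/2)·u_0 = (-2, -9/2, -1/2).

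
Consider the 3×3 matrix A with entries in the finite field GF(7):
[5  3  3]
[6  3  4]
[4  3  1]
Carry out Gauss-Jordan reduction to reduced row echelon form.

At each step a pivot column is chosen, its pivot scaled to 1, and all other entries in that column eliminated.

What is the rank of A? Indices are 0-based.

[1] R0 /= 5  ⇒  (1, 2, 2)
     R1 -= 6·R0  ⇒  (0, 5, 6)
     R2 -= 4·R0  ⇒  (0, 2, 0)
[2] R1 /= 5  ⇒  (0, 1, 4)
     R0 -= 2·R1  ⇒  (1, 0, 1)
     R2 -= 2·R1  ⇒  (0, 0, 6)
[3] R2 /= 6  ⇒  (0, 0, 1)
     R0 -= 1·R2  ⇒  (1, 0, 0)
     R1 -= 4·R2  ⇒  (0, 1, 0)

rank = 3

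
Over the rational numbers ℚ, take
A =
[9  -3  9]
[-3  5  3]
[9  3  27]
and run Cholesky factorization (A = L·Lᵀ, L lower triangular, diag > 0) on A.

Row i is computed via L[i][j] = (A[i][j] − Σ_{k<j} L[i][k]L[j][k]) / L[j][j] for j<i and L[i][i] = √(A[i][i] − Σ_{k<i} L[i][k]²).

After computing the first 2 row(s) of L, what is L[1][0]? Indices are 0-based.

Step 1: L[0][0] = √(9) = 3.
  L[1][0] = (-3) / L[0][0] = -1.
Step 2: L[1][1] = √(4) = 2.

L[1][0] = -1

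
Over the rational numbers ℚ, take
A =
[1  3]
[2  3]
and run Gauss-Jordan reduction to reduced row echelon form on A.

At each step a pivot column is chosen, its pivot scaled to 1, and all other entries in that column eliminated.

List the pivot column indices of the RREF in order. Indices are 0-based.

pivot(0,0)=1: scale R0 → (1, 3)
  clear (1,0): R1 −= (2)R0 → (0, -3)
pivot(1,1)=-3: scale R1 → (0, 1)
  clear (0,1): R0 −= (3)R1 → (1, 0)

pivot columns: 0, 1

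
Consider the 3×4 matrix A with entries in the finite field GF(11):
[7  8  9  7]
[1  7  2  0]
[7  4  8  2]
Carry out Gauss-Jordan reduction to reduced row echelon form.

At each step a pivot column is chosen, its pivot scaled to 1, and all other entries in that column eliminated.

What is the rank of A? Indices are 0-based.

rank = 3

[1] R0 /= 7  ⇒  (1, 9, 6, 1)
     R1 -= 1·R0  ⇒  (0, 9, 7, 10)
     R2 -= 7·R0  ⇒  (0, 7, 10, 6)
[2] R1 /= 9  ⇒  (0, 1, 2, 6)
     R0 -= 9·R1  ⇒  (1, 0, 10, 2)
     R2 -= 7·R1  ⇒  (0, 0, 7, 8)
[3] R2 /= 7  ⇒  (0, 0, 1, 9)
     R0 -= 10·R2  ⇒  (1, 0, 0, 0)
     R1 -= 2·R2  ⇒  (0, 1, 0, 10)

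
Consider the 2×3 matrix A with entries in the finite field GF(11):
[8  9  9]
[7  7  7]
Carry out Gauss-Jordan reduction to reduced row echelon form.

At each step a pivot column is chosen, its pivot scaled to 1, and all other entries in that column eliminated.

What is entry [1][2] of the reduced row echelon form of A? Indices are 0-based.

pivot(0,0)=8: scale R0 → (1, 8, 8)
  clear (1,0): R1 −= (7)R0 → (0, 6, 6)
pivot(1,1)=6: scale R1 → (0, 1, 1)
  clear (0,1): R0 −= (8)R1 → (1, 0, 0)

M[1][2] = 1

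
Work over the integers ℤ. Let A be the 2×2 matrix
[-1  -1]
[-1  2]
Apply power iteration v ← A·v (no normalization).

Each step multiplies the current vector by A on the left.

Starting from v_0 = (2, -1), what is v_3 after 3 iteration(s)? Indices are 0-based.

v_3 = (2, -19)

v_0 = (2, -1).
v_1 = A·v_0 = (-1, -4).
v_2 = A·v_1 = (5, -7).
v_3 = A·v_2 = (2, -19).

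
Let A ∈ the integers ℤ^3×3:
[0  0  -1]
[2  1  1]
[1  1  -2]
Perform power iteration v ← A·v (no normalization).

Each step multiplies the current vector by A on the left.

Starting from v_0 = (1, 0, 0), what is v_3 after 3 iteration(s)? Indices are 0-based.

v_3 = (0, 1, 2)

v_0 = (1, 0, 0).
v_1 = A·v_0 = (0, 2, 1).
v_2 = A·v_1 = (-1, 3, 0).
v_3 = A·v_2 = (0, 1, 2).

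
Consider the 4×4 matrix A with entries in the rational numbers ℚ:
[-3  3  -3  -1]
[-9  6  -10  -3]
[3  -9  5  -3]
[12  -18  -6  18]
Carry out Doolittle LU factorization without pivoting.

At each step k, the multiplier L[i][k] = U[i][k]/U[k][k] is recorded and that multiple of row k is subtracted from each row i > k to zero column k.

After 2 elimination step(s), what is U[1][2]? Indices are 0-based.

U[1][2] = -1

Step 1: pivot at (0,0) is -3.
  row1 ← row1 − (3)·row0  ⇒  L[1][0]=3, U row1=(0, -3, -1, 0)
  row2 ← row2 − (-1)·row0  ⇒  L[2][0]=-1, U row2=(0, -6, 2, -4)
  row3 ← row3 − (-4)·row0  ⇒  L[3][0]=-4, U row3=(0, -6, -18, 14)
Step 2: pivot at (1,1) is -3.
  row2 ← row2 − (2)·row1  ⇒  L[2][1]=2, U row2=(0, 0, 4, -4)
  row3 ← row3 − (2)·row1  ⇒  L[3][1]=2, U row3=(0, 0, -16, 14)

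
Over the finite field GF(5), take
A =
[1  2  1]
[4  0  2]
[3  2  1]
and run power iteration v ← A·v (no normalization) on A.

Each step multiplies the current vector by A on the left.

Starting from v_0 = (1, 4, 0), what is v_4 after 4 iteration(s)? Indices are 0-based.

v_4 = (4, 2, 4)

v_0 = (1, 4, 0).
v_1 = A·v_0 = (4, 4, 1).
v_2 = A·v_1 = (3, 3, 1).
v_3 = A·v_2 = (0, 4, 1).
v_4 = A·v_3 = (4, 2, 4).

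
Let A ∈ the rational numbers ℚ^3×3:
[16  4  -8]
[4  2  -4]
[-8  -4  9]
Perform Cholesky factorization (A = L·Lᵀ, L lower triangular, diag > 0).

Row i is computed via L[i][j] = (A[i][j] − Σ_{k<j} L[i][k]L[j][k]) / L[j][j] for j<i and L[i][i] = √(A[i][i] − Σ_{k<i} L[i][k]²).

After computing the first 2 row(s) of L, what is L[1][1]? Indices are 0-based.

Step 1: L[0][0] = √(16) = 4.
  L[1][0] = (4) / L[0][0] = 1.
Step 2: L[1][1] = √(1) = 1.

L[1][1] = 1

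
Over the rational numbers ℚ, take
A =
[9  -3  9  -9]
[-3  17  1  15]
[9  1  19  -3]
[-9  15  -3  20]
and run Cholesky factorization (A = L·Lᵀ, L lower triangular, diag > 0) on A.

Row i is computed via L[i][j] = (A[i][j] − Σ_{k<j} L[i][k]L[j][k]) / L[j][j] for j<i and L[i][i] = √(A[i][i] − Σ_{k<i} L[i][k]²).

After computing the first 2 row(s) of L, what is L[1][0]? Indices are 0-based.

Step 1: L[0][0] = √(9) = 3.
  L[1][0] = (-3) / L[0][0] = -1.
Step 2: L[1][1] = √(16) = 4.

L[1][0] = -1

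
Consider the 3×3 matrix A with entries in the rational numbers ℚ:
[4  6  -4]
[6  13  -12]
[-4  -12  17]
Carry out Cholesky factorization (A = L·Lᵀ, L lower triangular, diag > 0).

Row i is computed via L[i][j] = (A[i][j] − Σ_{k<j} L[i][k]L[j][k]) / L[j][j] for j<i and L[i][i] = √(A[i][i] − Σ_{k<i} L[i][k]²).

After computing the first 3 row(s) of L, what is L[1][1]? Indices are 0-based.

L[1][1] = 2

Step 1: L[0][0] = √(4) = 2.
  L[1][0] = (6) / L[0][0] = 3.
Step 2: L[1][1] = √(4) = 2.
  L[2][0] = (-4) / L[0][0] = -2.
  L[2][1] = (-6) / L[1][1] = -3.
Step 3: L[2][2] = √(4) = 2.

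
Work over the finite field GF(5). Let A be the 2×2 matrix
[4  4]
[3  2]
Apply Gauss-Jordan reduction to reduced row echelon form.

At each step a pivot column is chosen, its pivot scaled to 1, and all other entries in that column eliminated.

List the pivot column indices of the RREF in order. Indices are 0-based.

[1] R0 /= 4  ⇒  (1, 1)
     R1 -= 3·R0  ⇒  (0, 4)
[2] R1 /= 4  ⇒  (0, 1)
     R0 -= 1·R1  ⇒  (1, 0)

pivot columns: 0, 1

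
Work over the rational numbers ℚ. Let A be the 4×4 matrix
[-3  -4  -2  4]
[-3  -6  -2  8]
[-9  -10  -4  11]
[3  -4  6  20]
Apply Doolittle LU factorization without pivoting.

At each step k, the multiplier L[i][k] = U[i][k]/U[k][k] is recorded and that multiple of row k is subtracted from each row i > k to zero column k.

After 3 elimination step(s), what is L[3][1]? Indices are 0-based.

L[3][1] = 4

[col 0] pivot -3
  R1 -= 1*R0 → (0, -2, 0, 4)  (L[1][0] := 1)
  R2 -= 3*R0 → (0, 2, 2, -1)  (L[2][0] := 3)
  R3 -= -1*R0 → (0, -8, 4, 24)  (L[3][0] := -1)
[col 1] pivot -2
  R2 -= -1*R1 → (0, 0, 2, 3)  (L[2][1] := -1)
  R3 -= 4*R1 → (0, 0, 4, 8)  (L[3][1] := 4)
[col 2] pivot 2
  R3 -= 2*R2 → (0, 0, 0, 2)  (L[3][2] := 2)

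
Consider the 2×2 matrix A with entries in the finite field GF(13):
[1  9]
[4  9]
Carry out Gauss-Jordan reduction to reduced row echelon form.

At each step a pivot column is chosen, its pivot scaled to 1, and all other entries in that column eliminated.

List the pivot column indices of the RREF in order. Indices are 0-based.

pivot columns: 0, 1

pivot(0,0)=1: scale R0 → (1, 9)
  clear (1,0): R1 −= (4)R0 → (0, 12)
pivot(1,1)=12: scale R1 → (0, 1)
  clear (0,1): R0 −= (9)R1 → (1, 0)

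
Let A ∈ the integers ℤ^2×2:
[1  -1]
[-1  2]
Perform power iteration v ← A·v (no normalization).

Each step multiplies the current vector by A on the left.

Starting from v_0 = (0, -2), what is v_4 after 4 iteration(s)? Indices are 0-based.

v_4 = (42, -68)

v_0 = (0, -2).
v_1 = A·v_0 = (2, -4).
v_2 = A·v_1 = (6, -10).
v_3 = A·v_2 = (16, -26).
v_4 = A·v_3 = (42, -68).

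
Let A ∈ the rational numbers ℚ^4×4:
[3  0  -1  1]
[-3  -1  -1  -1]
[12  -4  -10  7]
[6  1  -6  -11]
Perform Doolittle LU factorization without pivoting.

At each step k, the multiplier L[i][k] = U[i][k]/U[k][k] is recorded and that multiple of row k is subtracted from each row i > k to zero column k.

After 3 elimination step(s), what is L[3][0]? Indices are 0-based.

L[3][0] = 2

Step 1: pivot at (0,0) is 3.
  row1 ← row1 − (-1)·row0  ⇒  L[1][0]=-1, U row1=(0, -1, -2, 0)
  row2 ← row2 − (4)·row0  ⇒  L[2][0]=4, U row2=(0, -4, -6, 3)
  row3 ← row3 − (2)·row0  ⇒  L[3][0]=2, U row3=(0, 1, -4, -13)
Step 2: pivot at (1,1) is -1.
  row2 ← row2 − (4)·row1  ⇒  L[2][1]=4, U row2=(0, 0, 2, 3)
  row3 ← row3 − (-1)·row1  ⇒  L[3][1]=-1, U row3=(0, 0, -6, -13)
Step 3: pivot at (2,2) is 2.
  row3 ← row3 − (-3)·row2  ⇒  L[3][2]=-3, U row3=(0, 0, 0, -4)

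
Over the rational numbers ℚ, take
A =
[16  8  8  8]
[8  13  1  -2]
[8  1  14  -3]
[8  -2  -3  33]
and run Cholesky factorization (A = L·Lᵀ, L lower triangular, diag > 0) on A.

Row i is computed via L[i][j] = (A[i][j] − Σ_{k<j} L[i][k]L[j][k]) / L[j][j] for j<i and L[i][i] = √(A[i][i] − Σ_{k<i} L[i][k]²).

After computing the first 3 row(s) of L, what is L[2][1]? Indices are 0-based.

Step 1: L[0][0] = √(16) = 4.
  L[1][0] = (8) / L[0][0] = 2.
Step 2: L[1][1] = √(9) = 3.
  L[2][0] = (8) / L[0][0] = 2.
  L[2][1] = (-3) / L[1][1] = -1.
Step 3: L[2][2] = √(9) = 3.

L[2][1] = -1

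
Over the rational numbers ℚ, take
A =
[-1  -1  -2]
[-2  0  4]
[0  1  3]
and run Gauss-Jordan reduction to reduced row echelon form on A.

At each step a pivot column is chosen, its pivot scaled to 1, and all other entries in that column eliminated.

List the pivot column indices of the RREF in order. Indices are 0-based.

[1] R0 /= -1  ⇒  (1, 1, 2)
     R1 -= -2·R0  ⇒  (0, 2, 8)
[2] R1 /= 2  ⇒  (0, 1, 4)
     R0 -= 1·R1  ⇒  (1, 0, -2)
     R2 -= 1·R1  ⇒  (0, 0, -1)
[3] R2 /= -1  ⇒  (0, 0, 1)
     R0 -= -2·R2  ⇒  (1, 0, 0)
     R1 -= 4·R2  ⇒  (0, 1, 0)

pivot columns: 0, 1, 2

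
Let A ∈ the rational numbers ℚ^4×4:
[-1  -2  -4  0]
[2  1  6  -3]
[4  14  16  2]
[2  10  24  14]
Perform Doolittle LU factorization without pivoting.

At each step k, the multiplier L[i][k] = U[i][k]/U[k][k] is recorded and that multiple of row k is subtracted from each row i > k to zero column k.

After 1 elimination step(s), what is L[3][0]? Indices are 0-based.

k=0: U[0][0]=-1
  eliminate (1,0): mult=-2, new row 1: (0, -3, -2, -3); set L[1][0]=-2
  eliminate (2,0): mult=-4, new row 2: (0, 6, 0, 2); set L[2][0]=-4
  eliminate (3,0): mult=-2, new row 3: (0, 6, 16, 14); set L[3][0]=-2

L[3][0] = -2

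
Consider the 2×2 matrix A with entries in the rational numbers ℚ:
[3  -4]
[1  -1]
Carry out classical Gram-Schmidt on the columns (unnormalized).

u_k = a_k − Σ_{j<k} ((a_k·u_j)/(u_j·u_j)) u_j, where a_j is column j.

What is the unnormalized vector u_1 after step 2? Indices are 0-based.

Step 1: u_0 = a_0 = (3, 1).
Step 2: u_1 = a_1 − (-13/10)·u_0 = (-1/10, 3/10).

u_1 = (-1/10, 3/10)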